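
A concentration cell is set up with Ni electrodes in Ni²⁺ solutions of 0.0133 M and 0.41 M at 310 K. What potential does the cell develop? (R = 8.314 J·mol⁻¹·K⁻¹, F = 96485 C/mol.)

0.046 V

Both half-cells are Ni²⁺/Ni, so E°_cell = 0. The concentrated side is the cathode; the cell reaction moves Ni²⁺ from high to low concentration with n = 2.
Q = [Ni²⁺]_dilute/[Ni²⁺]_conc = 0.0133/0.41 = 0.0324.
E = 0 − (RT/nF) ln Q = −((8.314×310)/(2×96485))(-3.428) = 0.0458 V.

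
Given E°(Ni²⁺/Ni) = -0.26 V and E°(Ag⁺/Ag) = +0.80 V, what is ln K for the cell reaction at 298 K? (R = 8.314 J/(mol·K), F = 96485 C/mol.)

ln K = 82.6

E°_cell = +0.80 − (-0.26) = 1.06 V, with n = 2 electrons transferred.
At equilibrium E = 0, so the Nernst equation gives ln K = nFE°/RT = (2)(96485)(1.06)/((8.314)(298)) = 82.56.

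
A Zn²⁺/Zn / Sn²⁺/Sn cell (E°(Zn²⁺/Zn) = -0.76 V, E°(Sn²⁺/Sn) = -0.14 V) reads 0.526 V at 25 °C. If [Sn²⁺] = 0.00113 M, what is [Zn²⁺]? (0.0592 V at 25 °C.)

From the Nernst equation, log Q = n(E° − E)/0.0592 = 2(0.62 − 0.526)/0.0592 = 3.176, so Q = 1500.
With Q = [Zn²⁺]/[Sn²⁺] and the known concentrations, [Zn²⁺] in the numerator gives [Zn²⁺] = 1.7 M.

1.7 M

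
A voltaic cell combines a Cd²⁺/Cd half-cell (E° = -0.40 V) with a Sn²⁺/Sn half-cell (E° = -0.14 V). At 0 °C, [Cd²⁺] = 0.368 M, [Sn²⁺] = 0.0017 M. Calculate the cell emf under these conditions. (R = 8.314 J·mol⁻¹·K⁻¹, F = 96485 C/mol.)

0.197 V

The Sn²⁺/Sn couple has the higher reduction potential and acts as the cathode, so E°_cell = -0.14 − (-0.40) = 0.26 V.
Balancing electrons gives n = 2; the reaction quotient is Q = [Cd²⁺]/[Sn²⁺] = 216.
E = E° − (RT/nF) ln Q = 0.26 − (8.314×273)/(2×96485) × (5.377) = 0.260 − 0.063 = 0.197 V.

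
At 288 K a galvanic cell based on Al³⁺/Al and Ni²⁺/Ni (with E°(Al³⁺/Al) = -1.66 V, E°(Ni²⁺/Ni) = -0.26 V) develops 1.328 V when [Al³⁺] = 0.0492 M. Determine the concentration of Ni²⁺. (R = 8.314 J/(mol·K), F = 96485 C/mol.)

4.1 × 10^-4 M

From the Nernst equation, ln Q = nF(E° − E)/RT = 6×96485×(1.40 − 1.328)/(8.314×288) = 17.408, so Q = 3.63 × 10^7.
With Q = [Al³⁺]^2/[Ni²⁺]^3 and the known concentrations, [Ni²⁺]^3 in the denominator gives [Ni²⁺] = 4.1 × 10^-4 M.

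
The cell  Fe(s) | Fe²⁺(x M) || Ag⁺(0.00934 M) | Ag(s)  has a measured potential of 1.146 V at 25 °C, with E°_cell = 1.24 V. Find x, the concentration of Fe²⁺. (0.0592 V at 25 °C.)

From the Nernst equation, log Q = n(E° − E)/0.0592 = 2(1.24 − 1.146)/0.0592 = 3.176, so Q = 1500.
With Q = [Fe²⁺]/[Ag⁺]^2 and the known concentrations, [Fe²⁺] in the numerator gives [Fe²⁺] = 0.13 M.

0.13 M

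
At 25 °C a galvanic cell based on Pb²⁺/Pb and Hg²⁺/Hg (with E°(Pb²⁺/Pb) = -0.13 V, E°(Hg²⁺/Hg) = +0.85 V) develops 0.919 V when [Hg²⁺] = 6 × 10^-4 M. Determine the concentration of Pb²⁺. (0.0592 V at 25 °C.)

0.069 M

From the Nernst equation, log Q = n(E° − E)/0.0592 = 2(0.98 − 0.919)/0.0592 = 2.061, so Q = 115.
With Q = [Pb²⁺]/[Hg²⁺] and the known concentrations, [Pb²⁺] in the numerator gives [Pb²⁺] = 0.069 M.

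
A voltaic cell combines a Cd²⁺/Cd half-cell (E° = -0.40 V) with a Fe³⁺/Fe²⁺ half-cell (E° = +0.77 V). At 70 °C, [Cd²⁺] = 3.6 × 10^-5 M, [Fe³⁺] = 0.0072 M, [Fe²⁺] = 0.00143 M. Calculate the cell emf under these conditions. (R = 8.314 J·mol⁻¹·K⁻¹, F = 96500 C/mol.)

1.37 V

The Fe³⁺/Fe²⁺ couple has the higher reduction potential and acts as the cathode, so E°_cell = +0.77 − (-0.40) = 1.17 V.
Balancing electrons gives n = 2; the reaction quotient is Q = [Cd²⁺]·[Fe²⁺]^2/[Fe³⁺]^2 = 1.42 × 10^-6.
E = E° − (RT/nF) ln Q = 1.17 − (8.314×343)/(2×96500) × (-13.465) = 1.170 + 0.199 = 1.369 V.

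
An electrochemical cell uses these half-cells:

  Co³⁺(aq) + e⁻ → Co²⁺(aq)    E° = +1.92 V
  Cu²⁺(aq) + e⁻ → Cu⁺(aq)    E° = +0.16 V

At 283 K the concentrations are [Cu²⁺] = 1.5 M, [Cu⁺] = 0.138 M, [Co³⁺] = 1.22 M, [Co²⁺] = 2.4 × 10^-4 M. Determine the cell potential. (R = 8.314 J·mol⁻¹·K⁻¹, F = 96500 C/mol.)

The Co³⁺/Co²⁺ couple has the higher reduction potential and acts as the cathode, so E°_cell = +1.92 − (+0.16) = 1.76 V.
Balancing electrons gives n = 1; the reaction quotient is Q = [Cu²⁺]·[Co²⁺]/([Cu⁺]·[Co³⁺]) = 0.00214.
E = E° − (RT/nF) ln Q = 1.76 − (8.314×283)/(1×96500) × (-6.148) = 1.760 + 0.150 = 1.910 V.

1.91 V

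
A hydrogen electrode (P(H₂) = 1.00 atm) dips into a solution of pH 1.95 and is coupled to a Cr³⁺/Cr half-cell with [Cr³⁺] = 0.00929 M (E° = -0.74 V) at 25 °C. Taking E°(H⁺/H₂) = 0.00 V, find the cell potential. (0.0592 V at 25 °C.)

The hydrogen couple is the cathode, so E°_cell = 0.74 V; n = 6.
[H⁺] = 10^(−1.95) = 0.011 M, and Q = [Cr³⁺]^2·P(H₂)^3 / [H⁺]^6 = 4.33 × 10^7.
E = E° − (0.0592/6) log Q = 0.74 − (0.0592/6)(7.636) = 0.665 V.

0.66 V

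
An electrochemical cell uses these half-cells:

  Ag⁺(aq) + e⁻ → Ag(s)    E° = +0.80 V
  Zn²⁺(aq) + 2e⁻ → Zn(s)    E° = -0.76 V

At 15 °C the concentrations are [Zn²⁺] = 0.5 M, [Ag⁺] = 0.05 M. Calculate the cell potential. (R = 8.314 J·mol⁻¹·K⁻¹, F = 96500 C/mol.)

1.49 V

The Ag⁺/Ag couple has the higher reduction potential and acts as the cathode, so E°_cell = +0.80 − (-0.76) = 1.56 V.
Balancing electrons gives n = 2; the reaction quotient is Q = [Zn²⁺]/[Ag⁺]^2 = 200.
E = E° − (RT/nF) ln Q = 1.56 − (8.314×288)/(2×96500) × (5.298) = 1.560 − 0.066 = 1.494 V.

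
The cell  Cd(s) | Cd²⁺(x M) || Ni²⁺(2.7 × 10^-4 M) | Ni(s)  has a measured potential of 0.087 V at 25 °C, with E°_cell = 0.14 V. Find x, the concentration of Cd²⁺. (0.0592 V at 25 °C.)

0.017 M

From the Nernst equation, log Q = n(E° − E)/0.0592 = 2(0.14 − 0.087)/0.0592 = 1.791, so Q = 61.7.
With Q = [Cd²⁺]/[Ni²⁺] and the known concentrations, [Cd²⁺] in the numerator gives [Cd²⁺] = 0.017 M.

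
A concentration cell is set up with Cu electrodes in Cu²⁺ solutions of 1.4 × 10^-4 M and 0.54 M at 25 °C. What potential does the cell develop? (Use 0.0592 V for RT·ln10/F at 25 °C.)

0.11 V

Both half-cells are Cu²⁺/Cu, so E°_cell = 0. The concentrated side is the cathode; the cell reaction moves Cu²⁺ from high to low concentration with n = 2.
Q = [Cu²⁺]_dilute/[Cu²⁺]_conc = 1.4 × 10^-4/0.54 = 2.59 × 10^-4.
E = 0 − (0.0592/2) log Q = −(0.0592/2)(-3.586) = 0.1061 V.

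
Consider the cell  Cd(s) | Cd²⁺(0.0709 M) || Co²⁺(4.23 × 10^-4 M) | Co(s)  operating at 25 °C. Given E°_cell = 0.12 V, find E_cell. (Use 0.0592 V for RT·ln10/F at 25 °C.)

0.054 V

Balancing electrons gives n = 2; the reaction quotient is Q = [Cd²⁺]/[Co²⁺] = 168.
At 25 °C, E = E° − (0.0592/n) log Q = 0.12 − (0.0592/2)(2.224) = 0.120 − 0.066 = 0.054 V.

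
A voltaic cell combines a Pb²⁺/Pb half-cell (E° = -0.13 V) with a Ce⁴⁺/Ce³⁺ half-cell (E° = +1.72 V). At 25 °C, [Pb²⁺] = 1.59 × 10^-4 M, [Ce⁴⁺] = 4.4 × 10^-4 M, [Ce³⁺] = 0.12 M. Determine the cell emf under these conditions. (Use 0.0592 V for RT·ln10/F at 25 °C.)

1.82 V

The Ce⁴⁺/Ce³⁺ couple has the higher reduction potential and acts as the cathode, so E°_cell = +1.72 − (-0.13) = 1.85 V.
Balancing electrons gives n = 2; the reaction quotient is Q = [Pb²⁺]·[Ce³⁺]^2/[Ce⁴⁺]^2 = 11.8.
At 25 °C, E = E° − (0.0592/n) log Q = 1.85 − (0.0592/2)(1.073) = 1.850 − 0.032 = 1.818 V.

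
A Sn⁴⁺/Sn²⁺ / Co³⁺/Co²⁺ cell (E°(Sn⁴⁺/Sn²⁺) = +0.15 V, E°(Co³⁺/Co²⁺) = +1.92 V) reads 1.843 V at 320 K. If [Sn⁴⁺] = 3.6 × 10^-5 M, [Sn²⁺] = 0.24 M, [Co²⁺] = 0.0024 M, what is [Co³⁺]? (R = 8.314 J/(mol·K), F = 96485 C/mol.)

4.1 × 10^-4 M

From the Nernst equation, ln Q = nF(E° − E)/RT = 2×96485×(1.77 − 1.843)/(8.314×320) = -5.295, so Q = 0.00502.
With Q = [Sn⁴⁺]·[Co²⁺]^2/([Sn²⁺]·[Co³⁺]^2) and the known concentrations, [Co³⁺]^2 in the denominator gives [Co³⁺] = 4.1 × 10^-4 M.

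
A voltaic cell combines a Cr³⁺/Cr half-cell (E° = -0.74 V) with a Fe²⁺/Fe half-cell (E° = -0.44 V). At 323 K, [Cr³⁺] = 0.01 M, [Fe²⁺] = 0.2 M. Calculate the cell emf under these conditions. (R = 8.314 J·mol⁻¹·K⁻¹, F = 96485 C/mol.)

The Fe²⁺/Fe couple has the higher reduction potential and acts as the cathode, so E°_cell = -0.44 − (-0.74) = 0.30 V.
Balancing electrons gives n = 6; the reaction quotient is Q = [Cr³⁺]^2/[Fe²⁺]^3 = 0.0125.
E = E° − (RT/nF) ln Q = 0.30 − (8.314×323)/(6×96485) × (-4.382) = 0.300 + 0.020 = 0.320 V.

0.320 V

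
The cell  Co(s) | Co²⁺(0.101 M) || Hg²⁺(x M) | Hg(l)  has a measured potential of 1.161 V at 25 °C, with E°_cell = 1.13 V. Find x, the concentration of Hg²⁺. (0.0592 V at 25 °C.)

1.1 M

From the Nernst equation, log Q = n(E° − E)/0.0592 = 2(1.13 − 1.161)/0.0592 = -1.047, so Q = 0.0897.
With Q = [Co²⁺]/[Hg²⁺] and the known concentrations, [Hg²⁺] in the denominator gives [Hg²⁺] = 1.1 M.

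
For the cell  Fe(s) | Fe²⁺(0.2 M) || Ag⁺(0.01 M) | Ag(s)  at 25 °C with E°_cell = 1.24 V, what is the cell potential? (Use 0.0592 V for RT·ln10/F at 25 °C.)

1.14 V

Balancing electrons gives n = 2; the reaction quotient is Q = [Fe²⁺]/[Ag⁺]^2 = 2000.
At 25 °C, E = E° − (0.0592/n) log Q = 1.24 − (0.0592/2)(3.301) = 1.240 − 0.098 = 1.142 V.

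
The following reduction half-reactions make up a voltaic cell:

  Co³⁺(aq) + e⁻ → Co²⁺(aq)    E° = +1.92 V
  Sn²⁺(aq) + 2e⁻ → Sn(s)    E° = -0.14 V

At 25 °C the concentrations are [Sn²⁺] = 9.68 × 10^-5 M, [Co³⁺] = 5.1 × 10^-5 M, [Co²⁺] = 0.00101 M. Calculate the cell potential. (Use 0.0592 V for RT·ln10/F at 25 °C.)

The Co³⁺/Co²⁺ couple has the higher reduction potential and acts as the cathode, so E°_cell = +1.92 − (-0.14) = 2.06 V.
Balancing electrons gives n = 2; the reaction quotient is Q = [Sn²⁺]·[Co²⁺]^2/[Co³⁺]^2 = 0.0380.
At 25 °C, E = E° − (0.0592/n) log Q = 2.06 − (0.0592/2)(-1.421) = 2.060 + 0.042 = 2.102 V.

2.10 V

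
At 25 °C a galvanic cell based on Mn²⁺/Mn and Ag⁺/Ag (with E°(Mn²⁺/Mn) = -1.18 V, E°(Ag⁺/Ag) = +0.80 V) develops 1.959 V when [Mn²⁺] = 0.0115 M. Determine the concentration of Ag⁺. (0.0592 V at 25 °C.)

From the Nernst equation, log Q = n(E° − E)/0.0592 = 2(1.98 − 1.959)/0.0592 = 0.709, so Q = 5.12.
With Q = [Mn²⁺]/[Ag⁺]^2 and the known concentrations, [Ag⁺]^2 in the denominator gives [Ag⁺] = 0.047 M.

0.047 M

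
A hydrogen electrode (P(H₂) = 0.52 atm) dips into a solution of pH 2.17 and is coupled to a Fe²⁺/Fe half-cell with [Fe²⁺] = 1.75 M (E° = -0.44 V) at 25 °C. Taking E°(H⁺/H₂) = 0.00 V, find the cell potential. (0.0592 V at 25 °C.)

0.31 V

The hydrogen couple is the cathode, so E°_cell = 0.44 V; n = 2.
[H⁺] = 10^(−2.17) = 0.0068 M, and Q = [Fe²⁺]·P(H₂) / [H⁺]^2 = 1.99 × 10^4.
E = E° − (0.0592/2) log Q = 0.44 − (0.0592/2)(4.299) = 0.313 V.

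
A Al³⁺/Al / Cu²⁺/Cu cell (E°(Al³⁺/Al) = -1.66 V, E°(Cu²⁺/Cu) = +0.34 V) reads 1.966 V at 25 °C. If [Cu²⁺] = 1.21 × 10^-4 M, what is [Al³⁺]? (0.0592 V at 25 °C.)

7 × 10^-5 M

From the Nernst equation, log Q = n(E° − E)/0.0592 = 6(2.00 − 1.966)/0.0592 = 3.446, so Q = 2790.
With Q = [Al³⁺]^2/[Cu²⁺]^3 and the known concentrations, [Al³⁺]^2 in the numerator gives [Al³⁺] = 7 × 10^-5 M.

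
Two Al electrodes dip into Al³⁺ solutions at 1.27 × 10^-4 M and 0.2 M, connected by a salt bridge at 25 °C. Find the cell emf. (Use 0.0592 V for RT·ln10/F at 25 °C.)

0.063 V

Both half-cells are Al³⁺/Al, so E°_cell = 0. The concentrated side is the cathode; the cell reaction moves Al³⁺ from high to low concentration with n = 3.
Q = [Al³⁺]_dilute/[Al³⁺]_conc = 1.27 × 10^-4/0.2 = 6.35 × 10^-4.
E = 0 − (0.0592/3) log Q = −(0.0592/3)(-3.197) = 0.0631 V.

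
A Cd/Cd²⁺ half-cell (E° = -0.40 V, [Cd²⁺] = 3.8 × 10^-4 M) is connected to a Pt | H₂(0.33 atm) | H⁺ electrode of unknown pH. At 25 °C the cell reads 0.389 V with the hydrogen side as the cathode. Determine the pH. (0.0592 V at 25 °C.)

pH = 2.14

E°_cell = 0.40 V and n = 2.
log Q = n(E° − E)/0.0592 = 2×(0.40 − 0.389)/0.0592 = 0.372.
With Q = [Cd²⁺]·P(H₂) / [H⁺]^2, solving for [H⁺] gives log[H⁺] = -2.137, so pH = 2.14.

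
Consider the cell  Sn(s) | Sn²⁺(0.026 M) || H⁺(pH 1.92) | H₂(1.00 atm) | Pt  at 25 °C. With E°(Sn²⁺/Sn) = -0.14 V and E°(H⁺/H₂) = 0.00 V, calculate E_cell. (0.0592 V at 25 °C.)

The hydrogen couple is the cathode, so E°_cell = 0.14 V; n = 2.
[H⁺] = 10^(−1.92) = 0.012 M, and Q = [Sn²⁺]·P(H₂) / [H⁺]^2 = 180.
E = E° − (0.0592/2) log Q = 0.14 − (0.0592/2)(2.255) = 0.073 V.

0.073 V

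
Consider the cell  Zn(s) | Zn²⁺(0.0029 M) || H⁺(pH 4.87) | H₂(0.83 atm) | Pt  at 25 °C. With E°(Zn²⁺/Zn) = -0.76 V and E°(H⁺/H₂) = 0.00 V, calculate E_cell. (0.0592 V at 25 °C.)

0.55 V

The hydrogen couple is the cathode, so E°_cell = 0.76 V; n = 2.
[H⁺] = 10^(−4.87) = 1.3 × 10^-5 M, and Q = [Zn²⁺]·P(H₂) / [H⁺]^2 = 1.32 × 10^7.
E = E° − (0.0592/2) log Q = 0.76 − (0.0592/2)(7.121) = 0.549 V.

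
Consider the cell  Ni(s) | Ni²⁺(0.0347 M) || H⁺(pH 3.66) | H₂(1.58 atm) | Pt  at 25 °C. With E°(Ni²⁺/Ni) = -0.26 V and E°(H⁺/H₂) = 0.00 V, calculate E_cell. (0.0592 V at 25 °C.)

The hydrogen couple is the cathode, so E°_cell = 0.26 V; n = 2.
[H⁺] = 10^(−3.66) = 2.2 × 10^-4 M, and Q = [Ni²⁺]·P(H₂) / [H⁺]^2 = 1.15 × 10^6.
E = E° − (0.0592/2) log Q = 0.26 − (0.0592/2)(6.059) = 0.081 V.

0.081 V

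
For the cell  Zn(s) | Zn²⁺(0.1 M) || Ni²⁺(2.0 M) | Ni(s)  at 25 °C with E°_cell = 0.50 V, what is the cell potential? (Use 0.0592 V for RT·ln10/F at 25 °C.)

Balancing electrons gives n = 2; the reaction quotient is Q = [Zn²⁺]/[Ni²⁺] = 0.0500.
At 25 °C, E = E° − (0.0592/n) log Q = 0.50 − (0.0592/2)(-1.301) = 0.500 + 0.039 = 0.539 V.

0.539 V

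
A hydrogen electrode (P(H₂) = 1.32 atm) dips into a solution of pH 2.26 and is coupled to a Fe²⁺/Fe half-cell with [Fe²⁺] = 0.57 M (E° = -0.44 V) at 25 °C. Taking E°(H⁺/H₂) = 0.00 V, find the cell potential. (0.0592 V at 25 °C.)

0.31 V

The hydrogen couple is the cathode, so E°_cell = 0.44 V; n = 2.
[H⁺] = 10^(−2.26) = 0.0055 M, and Q = [Fe²⁺]·P(H₂) / [H⁺]^2 = 2.49 × 10^4.
E = E° − (0.0592/2) log Q = 0.44 − (0.0592/2)(4.396) = 0.310 V.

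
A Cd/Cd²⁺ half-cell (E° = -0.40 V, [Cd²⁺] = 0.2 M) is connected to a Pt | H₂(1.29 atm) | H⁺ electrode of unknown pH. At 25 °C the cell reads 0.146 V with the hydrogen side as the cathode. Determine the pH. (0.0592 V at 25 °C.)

E°_cell = 0.40 V and n = 2.
log Q = n(E° − E)/0.0592 = 2×(0.40 − 0.146)/0.0592 = 8.581.
With Q = [Cd²⁺]·P(H₂) / [H⁺]^2, solving for [H⁺] gives log[H⁺] = -4.585, so pH = 4.58.

pH = 4.58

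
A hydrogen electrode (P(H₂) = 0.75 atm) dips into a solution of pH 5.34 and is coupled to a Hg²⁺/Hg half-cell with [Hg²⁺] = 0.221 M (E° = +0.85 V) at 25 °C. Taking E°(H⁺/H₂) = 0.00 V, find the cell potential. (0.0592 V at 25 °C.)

The Hg²⁺/Hg couple is the cathode, so E°_cell = 0.85 V; n = 2.
[H⁺] = 10^(−5.34) = 4.6 × 10^-6 M, and Q = [H⁺]^2 / ([Hg²⁺]·P(H₂)) = 1.26 × 10^-10.
E = E° − (0.0592/2) log Q = 0.85 − (0.0592/2)(-9.899) = 1.143 V.

1.14 V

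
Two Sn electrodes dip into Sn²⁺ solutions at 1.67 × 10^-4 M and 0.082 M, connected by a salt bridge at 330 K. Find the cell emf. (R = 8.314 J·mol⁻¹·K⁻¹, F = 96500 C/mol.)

Both half-cells are Sn²⁺/Sn, so E°_cell = 0. The concentrated side is the cathode; the cell reaction moves Sn²⁺ from high to low concentration with n = 2.
Q = [Sn²⁺]_dilute/[Sn²⁺]_conc = 1.67 × 10^-4/0.082 = 0.00204.
E = 0 − (RT/nF) ln Q = −((8.314×330)/(2×96500))(-6.196) = 0.0881 V.

0.088 V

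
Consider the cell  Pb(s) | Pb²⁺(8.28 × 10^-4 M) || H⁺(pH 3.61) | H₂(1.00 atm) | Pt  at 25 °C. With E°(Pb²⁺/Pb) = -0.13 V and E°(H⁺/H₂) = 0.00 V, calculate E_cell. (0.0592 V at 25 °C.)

The hydrogen couple is the cathode, so E°_cell = 0.13 V; n = 2.
[H⁺] = 10^(−3.61) = 2.5 × 10^-4 M, and Q = [Pb²⁺]·P(H₂) / [H⁺]^2 = 1.37 × 10^4.
E = E° − (0.0592/2) log Q = 0.13 − (0.0592/2)(4.138) = 0.008 V.

0.008 V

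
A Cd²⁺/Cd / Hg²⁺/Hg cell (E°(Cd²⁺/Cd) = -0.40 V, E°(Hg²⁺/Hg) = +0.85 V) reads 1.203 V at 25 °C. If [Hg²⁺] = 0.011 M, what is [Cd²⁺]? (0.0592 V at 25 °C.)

From the Nernst equation, log Q = n(E° − E)/0.0592 = 2(1.25 − 1.203)/0.0592 = 1.588, so Q = 38.7.
With Q = [Cd²⁺]/[Hg²⁺] and the known concentrations, [Cd²⁺] in the numerator gives [Cd²⁺] = 0.43 M.

0.43 M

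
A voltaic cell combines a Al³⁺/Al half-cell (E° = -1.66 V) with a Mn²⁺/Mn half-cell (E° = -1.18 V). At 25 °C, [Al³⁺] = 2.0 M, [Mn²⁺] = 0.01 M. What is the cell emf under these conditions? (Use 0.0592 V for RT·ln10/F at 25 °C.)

0.415 V

The Mn²⁺/Mn couple has the higher reduction potential and acts as the cathode, so E°_cell = -1.18 − (-1.66) = 0.48 V.
Balancing electrons gives n = 6; the reaction quotient is Q = [Al³⁺]^2/[Mn²⁺]^3 = 4 × 10^6.
At 25 °C, E = E° − (0.0592/n) log Q = 0.48 − (0.0592/6)(6.602) = 0.480 − 0.065 = 0.415 V.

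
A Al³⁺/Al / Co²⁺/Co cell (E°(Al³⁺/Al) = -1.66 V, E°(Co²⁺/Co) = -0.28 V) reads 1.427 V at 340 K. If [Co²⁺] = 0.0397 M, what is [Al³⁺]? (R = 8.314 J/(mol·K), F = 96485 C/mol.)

6.4 × 10^-5 M

From the Nernst equation, ln Q = nF(E° − E)/RT = 6×96485×(1.38 − 1.427)/(8.314×340) = -9.625, so Q = 6.6 × 10^-5.
With Q = [Al³⁺]^2/[Co²⁺]^3 and the known concentrations, [Al³⁺]^2 in the numerator gives [Al³⁺] = 6.4 × 10^-5 M.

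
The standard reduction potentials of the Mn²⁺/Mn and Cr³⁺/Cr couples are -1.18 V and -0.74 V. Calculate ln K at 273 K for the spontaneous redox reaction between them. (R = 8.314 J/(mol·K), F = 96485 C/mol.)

E°_cell = -0.74 − (-1.18) = 0.44 V, with n = 6 electrons transferred.
At equilibrium E = 0, so the Nernst equation gives ln K = nFE°/RT = (6)(96485)(0.44)/((8.314)(273)) = 112.23.

ln K = 112.2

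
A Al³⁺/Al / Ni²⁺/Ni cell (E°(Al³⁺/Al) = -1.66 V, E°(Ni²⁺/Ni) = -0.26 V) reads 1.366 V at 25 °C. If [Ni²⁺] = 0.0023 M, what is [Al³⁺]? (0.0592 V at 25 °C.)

0.0058 M

From the Nernst equation, log Q = n(E° − E)/0.0592 = 6(1.40 − 1.366)/0.0592 = 3.446, so Q = 2790.
With Q = [Al³⁺]^2/[Ni²⁺]^3 and the known concentrations, [Al³⁺]^2 in the numerator gives [Al³⁺] = 0.0058 M.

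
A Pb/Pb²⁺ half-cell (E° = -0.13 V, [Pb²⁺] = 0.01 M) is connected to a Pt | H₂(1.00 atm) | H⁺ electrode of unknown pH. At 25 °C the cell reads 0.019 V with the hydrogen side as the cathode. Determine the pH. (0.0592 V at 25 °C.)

pH = 2.88

E°_cell = 0.13 V and n = 2.
log Q = n(E° − E)/0.0592 = 2×(0.13 − 0.019)/0.0592 = 3.750.
With Q = [Pb²⁺]·P(H₂) / [H⁺]^2, solving for [H⁺] gives log[H⁺] = -2.875, so pH = 2.88.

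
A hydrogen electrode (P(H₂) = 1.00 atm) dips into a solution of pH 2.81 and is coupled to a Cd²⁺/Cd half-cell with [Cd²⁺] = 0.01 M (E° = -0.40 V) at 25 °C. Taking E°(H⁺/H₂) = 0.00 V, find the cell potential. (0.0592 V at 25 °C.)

The hydrogen couple is the cathode, so E°_cell = 0.40 V; n = 2.
[H⁺] = 10^(−2.81) = 0.0015 M, and Q = [Cd²⁺]·P(H₂) / [H⁺]^2 = 4170.
E = E° − (0.0592/2) log Q = 0.40 − (0.0592/2)(3.620) = 0.293 V.

0.29 V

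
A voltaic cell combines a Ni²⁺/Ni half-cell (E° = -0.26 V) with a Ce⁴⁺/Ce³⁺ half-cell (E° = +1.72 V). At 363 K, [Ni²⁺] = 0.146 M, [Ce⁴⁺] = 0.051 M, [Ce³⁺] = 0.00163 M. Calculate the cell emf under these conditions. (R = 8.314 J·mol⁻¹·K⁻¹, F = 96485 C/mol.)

The Ce⁴⁺/Ce³⁺ couple has the higher reduction potential and acts as the cathode, so E°_cell = +1.72 − (-0.26) = 1.98 V.
Balancing electrons gives n = 2; the reaction quotient is Q = [Ni²⁺]·[Ce³⁺]^2/[Ce⁴⁺]^2 = 1.49 × 10^-4.
E = E° − (RT/nF) ln Q = 1.98 − (8.314×363)/(2×96485) × (-8.811) = 1.980 + 0.138 = 2.118 V.

2.12 V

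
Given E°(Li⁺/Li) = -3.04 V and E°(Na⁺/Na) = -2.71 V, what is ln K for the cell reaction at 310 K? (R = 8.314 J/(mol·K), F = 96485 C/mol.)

E°_cell = -2.71 − (-3.04) = 0.33 V, with n = 1 electron transferred.
At equilibrium E = 0, so the Nernst equation gives ln K = nFE°/RT = (1)(96485)(0.33)/((8.314)(310)) = 12.35.

ln K = 12.4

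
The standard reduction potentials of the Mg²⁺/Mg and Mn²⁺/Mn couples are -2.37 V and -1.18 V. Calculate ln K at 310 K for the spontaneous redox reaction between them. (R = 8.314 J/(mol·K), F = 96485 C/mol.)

ln K = 89.1

E°_cell = -1.18 − (-2.37) = 1.19 V, with n = 2 electrons transferred.
At equilibrium E = 0, so the Nernst equation gives ln K = nFE°/RT = (2)(96485)(1.19)/((8.314)(310)) = 89.10.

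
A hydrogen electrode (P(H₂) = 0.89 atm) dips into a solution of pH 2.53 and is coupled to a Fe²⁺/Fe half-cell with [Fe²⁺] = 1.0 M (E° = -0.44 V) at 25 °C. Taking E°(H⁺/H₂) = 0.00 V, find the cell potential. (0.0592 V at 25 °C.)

0.29 V

The hydrogen couple is the cathode, so E°_cell = 0.44 V; n = 2.
[H⁺] = 10^(−2.53) = 0.0030 M, and Q = [Fe²⁺]·P(H₂) / [H⁺]^2 = 1.02 × 10^5.
E = E° − (0.0592/2) log Q = 0.44 − (0.0592/2)(5.009) = 0.292 V.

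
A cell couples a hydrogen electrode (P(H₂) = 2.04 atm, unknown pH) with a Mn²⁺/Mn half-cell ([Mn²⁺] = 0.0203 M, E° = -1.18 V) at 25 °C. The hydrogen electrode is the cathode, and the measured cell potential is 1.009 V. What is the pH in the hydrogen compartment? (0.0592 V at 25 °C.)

E°_cell = 1.18 V and n = 2.
log Q = n(E° − E)/0.0592 = 2×(1.18 − 1.009)/0.0592 = 5.777.
With Q = [Mn²⁺]·P(H₂) / [H⁺]^2, solving for [H⁺] gives log[H⁺] = -3.580, so pH = 3.58.

pH = 3.58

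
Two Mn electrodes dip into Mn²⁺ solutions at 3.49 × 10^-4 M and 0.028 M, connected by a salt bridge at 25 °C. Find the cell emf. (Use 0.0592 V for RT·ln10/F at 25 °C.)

Both half-cells are Mn²⁺/Mn, so E°_cell = 0. The concentrated side is the cathode; the cell reaction moves Mn²⁺ from high to low concentration with n = 2.
Q = [Mn²⁺]_dilute/[Mn²⁺]_conc = 3.49 × 10^-4/0.028 = 0.0125.
E = 0 − (0.0592/2) log Q = −(0.0592/2)(-1.904) = 0.0564 V.

0.056 V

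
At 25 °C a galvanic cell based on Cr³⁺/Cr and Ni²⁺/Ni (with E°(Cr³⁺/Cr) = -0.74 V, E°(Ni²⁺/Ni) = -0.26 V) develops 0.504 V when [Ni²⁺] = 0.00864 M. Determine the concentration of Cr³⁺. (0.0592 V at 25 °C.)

4.9 × 10^-5 M

From the Nernst equation, log Q = n(E° − E)/0.0592 = 6(0.48 − 0.504)/0.0592 = -2.432, so Q = 0.00369.
With Q = [Cr³⁺]^2/[Ni²⁺]^3 and the known concentrations, [Cr³⁺]^2 in the numerator gives [Cr³⁺] = 4.9 × 10^-5 M.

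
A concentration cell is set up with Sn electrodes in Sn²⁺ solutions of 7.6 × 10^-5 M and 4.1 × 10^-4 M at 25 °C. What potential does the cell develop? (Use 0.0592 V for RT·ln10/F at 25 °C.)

0.022 V

Both half-cells are Sn²⁺/Sn, so E°_cell = 0. The concentrated side is the cathode; the cell reaction moves Sn²⁺ from high to low concentration with n = 2.
Q = [Sn²⁺]_dilute/[Sn²⁺]_conc = 7.6 × 10^-5/4.1 × 10^-4 = 0.185.
E = 0 − (0.0592/2) log Q = −(0.0592/2)(-0.732) = 0.0217 V.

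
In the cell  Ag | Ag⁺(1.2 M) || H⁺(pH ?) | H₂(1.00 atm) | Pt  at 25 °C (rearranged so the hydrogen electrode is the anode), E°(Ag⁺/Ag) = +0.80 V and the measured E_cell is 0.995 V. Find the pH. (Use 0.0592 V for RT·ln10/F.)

pH = 3.21

E°_cell = 0.80 V and n = 2.
log Q = n(E° − E)/0.0592 = 2×(0.80 − 0.995)/0.0592 = -6.588.
With Q = [H⁺]^2 / ([Ag⁺]^2·P(H₂)), solving for [H⁺] gives log[H⁺] = -3.215, so pH = 3.21.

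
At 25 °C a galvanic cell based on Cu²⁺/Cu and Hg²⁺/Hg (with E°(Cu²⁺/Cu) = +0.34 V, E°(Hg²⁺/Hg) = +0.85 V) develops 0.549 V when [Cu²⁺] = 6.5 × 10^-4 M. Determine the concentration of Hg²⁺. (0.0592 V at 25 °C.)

From the Nernst equation, log Q = n(E° − E)/0.0592 = 2(0.51 − 0.549)/0.0592 = -1.318, so Q = 0.0481.
With Q = [Cu²⁺]/[Hg²⁺] and the known concentrations, [Hg²⁺] in the denominator gives [Hg²⁺] = 0.014 M.

0.014 M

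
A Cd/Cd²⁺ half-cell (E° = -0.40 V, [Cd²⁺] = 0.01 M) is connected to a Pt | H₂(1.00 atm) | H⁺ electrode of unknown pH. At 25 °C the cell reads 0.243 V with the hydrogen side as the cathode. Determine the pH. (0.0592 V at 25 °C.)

E°_cell = 0.40 V and n = 2.
log Q = n(E° − E)/0.0592 = 2×(0.40 − 0.243)/0.0592 = 5.304.
With Q = [Cd²⁺]·P(H₂) / [H⁺]^2, solving for [H⁺] gives log[H⁺] = -3.652, so pH = 3.65.

pH = 3.65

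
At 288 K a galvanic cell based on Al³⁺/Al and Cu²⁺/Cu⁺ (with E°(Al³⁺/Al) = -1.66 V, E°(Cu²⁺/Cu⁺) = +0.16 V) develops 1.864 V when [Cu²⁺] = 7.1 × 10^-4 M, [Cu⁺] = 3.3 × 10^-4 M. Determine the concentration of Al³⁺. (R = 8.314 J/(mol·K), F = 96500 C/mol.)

From the Nernst equation, ln Q = nF(E° − E)/RT = 3×96500×(1.82 − 1.864)/(8.314×288) = -5.320, so Q = 0.00489.
With Q = [Al³⁺]·[Cu⁺]^3/[Cu²⁺]^3 and the known concentrations, [Al³⁺] in the numerator gives [Al³⁺] = 0.049 M.

0.049 M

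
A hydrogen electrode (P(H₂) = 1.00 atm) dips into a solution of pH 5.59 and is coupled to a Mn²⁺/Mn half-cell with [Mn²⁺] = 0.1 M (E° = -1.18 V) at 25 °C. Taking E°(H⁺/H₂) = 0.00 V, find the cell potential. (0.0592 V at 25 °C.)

0.88 V

The hydrogen couple is the cathode, so E°_cell = 1.18 V; n = 2.
[H⁺] = 10^(−5.59) = 2.6 × 10^-6 M, and Q = [Mn²⁺]·P(H₂) / [H⁺]^2 = 1.51 × 10^10.
E = E° − (0.0592/2) log Q = 1.18 − (0.0592/2)(10.180) = 0.879 V.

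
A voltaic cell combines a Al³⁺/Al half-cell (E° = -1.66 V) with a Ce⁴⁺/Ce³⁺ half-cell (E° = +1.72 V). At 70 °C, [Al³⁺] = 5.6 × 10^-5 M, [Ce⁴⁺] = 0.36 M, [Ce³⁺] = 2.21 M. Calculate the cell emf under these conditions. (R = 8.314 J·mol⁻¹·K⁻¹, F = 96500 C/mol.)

3.42 V

The Ce⁴⁺/Ce³⁺ couple has the higher reduction potential and acts as the cathode, so E°_cell = +1.72 − (-1.66) = 3.38 V.
Balancing electrons gives n = 3; the reaction quotient is Q = [Al³⁺]·[Ce³⁺]^3/[Ce⁴⁺]^3 = 0.0130.
E = E° − (RT/nF) ln Q = 3.38 − (8.314×343)/(3×96500) × (-4.346) = 3.380 + 0.043 = 3.423 V.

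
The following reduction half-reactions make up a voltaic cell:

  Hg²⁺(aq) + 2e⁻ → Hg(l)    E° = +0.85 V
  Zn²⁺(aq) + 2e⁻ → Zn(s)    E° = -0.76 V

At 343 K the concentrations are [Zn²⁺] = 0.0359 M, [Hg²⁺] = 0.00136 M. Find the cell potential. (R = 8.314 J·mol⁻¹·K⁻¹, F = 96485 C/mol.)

1.56 V

The Hg²⁺/Hg couple has the higher reduction potential and acts as the cathode, so E°_cell = +0.85 − (-0.76) = 1.61 V.
Balancing electrons gives n = 2; the reaction quotient is Q = [Zn²⁺]/[Hg²⁺] = 26.4.
E = E° − (RT/nF) ln Q = 1.61 − (8.314×343)/(2×96485) × (3.273) = 1.610 − 0.048 = 1.562 V.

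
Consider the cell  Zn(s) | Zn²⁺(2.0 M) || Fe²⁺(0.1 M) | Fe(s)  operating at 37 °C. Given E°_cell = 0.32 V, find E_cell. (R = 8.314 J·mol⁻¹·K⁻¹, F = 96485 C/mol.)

0.280 V

Balancing electrons gives n = 2; the reaction quotient is Q = [Zn²⁺]/[Fe²⁺] = 20.0.
E = E° − (RT/nF) ln Q = 0.32 − (8.314×310)/(2×96485) × (2.996) = 0.320 − 0.040 = 0.280 V.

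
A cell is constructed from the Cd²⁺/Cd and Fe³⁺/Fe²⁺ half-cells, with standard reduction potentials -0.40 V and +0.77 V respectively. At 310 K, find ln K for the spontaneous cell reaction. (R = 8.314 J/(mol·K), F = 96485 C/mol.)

E°_cell = +0.77 − (-0.40) = 1.17 V, with n = 2 electrons transferred.
At equilibrium E = 0, so the Nernst equation gives ln K = nFE°/RT = (2)(96485)(1.17)/((8.314)(310)) = 87.60.

ln K = 87.6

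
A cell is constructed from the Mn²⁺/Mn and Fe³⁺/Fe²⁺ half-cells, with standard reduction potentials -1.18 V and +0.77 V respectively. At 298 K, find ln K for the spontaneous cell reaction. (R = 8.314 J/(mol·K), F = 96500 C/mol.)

E°_cell = +0.77 − (-1.18) = 1.95 V, with n = 2 electrons transferred.
At equilibrium E = 0, so the Nernst equation gives ln K = nFE°/RT = (2)(96500)(1.95)/((8.314)(298)) = 151.90.

ln K = 151.9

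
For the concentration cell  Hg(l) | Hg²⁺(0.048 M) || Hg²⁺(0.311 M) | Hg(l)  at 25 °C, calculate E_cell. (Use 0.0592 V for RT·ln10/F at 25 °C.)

Both half-cells are Hg²⁺/Hg, so E°_cell = 0. The concentrated side is the cathode; the cell reaction moves Hg²⁺ from high to low concentration with n = 2.
Q = [Hg²⁺]_dilute/[Hg²⁺]_conc = 0.048/0.311 = 0.154.
E = 0 − (0.0592/2) log Q = −(0.0592/2)(-0.812) = 0.0240 V.

0.024 V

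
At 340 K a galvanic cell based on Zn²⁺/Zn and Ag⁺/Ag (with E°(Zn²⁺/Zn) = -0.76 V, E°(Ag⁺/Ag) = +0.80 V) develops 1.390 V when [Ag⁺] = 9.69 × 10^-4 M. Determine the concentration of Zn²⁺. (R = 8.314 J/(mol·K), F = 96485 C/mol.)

0.1 M

From the Nernst equation, ln Q = nF(E° − E)/RT = 2×96485×(1.56 − 1.390)/(8.314×340) = 11.605, so Q = 1.1 × 10^5.
With Q = [Zn²⁺]/[Ag⁺]^2 and the known concentrations, [Zn²⁺] in the numerator gives [Zn²⁺] = 0.1 M.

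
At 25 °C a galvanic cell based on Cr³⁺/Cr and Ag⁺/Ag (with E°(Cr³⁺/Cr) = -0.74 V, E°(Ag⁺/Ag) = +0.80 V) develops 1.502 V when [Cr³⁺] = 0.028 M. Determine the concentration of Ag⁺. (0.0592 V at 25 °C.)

0.069 M

From the Nernst equation, log Q = n(E° − E)/0.0592 = 3(1.54 − 1.502)/0.0592 = 1.926, so Q = 84.3.
With Q = [Cr³⁺]/[Ag⁺]^3 and the known concentrations, [Ag⁺]^3 in the denominator gives [Ag⁺] = 0.069 M.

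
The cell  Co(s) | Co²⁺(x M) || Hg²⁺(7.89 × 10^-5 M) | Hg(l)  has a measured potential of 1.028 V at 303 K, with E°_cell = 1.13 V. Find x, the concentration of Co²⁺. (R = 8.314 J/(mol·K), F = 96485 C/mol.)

From the Nernst equation, ln Q = nF(E° − E)/RT = 2×96485×(1.13 − 1.028)/(8.314×303) = 7.813, so Q = 2470.
With Q = [Co²⁺]/[Hg²⁺] and the known concentrations, [Co²⁺] in the numerator gives [Co²⁺] = 0.2 M.

0.2 M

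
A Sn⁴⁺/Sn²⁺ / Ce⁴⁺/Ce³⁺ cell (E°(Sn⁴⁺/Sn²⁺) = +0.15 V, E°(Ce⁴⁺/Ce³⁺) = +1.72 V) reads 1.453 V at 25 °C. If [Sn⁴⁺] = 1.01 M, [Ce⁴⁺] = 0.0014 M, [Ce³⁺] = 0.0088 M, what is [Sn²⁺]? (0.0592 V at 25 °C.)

0.0044 M

From the Nernst equation, log Q = n(E° − E)/0.0592 = 2(1.57 − 1.453)/0.0592 = 3.953, so Q = 8970.
With Q = [Sn⁴⁺]·[Ce³⁺]^2/([Sn²⁺]·[Ce⁴⁺]^2) and the known concentrations, [Sn²⁺] in the denominator gives [Sn²⁺] = 0.0044 M.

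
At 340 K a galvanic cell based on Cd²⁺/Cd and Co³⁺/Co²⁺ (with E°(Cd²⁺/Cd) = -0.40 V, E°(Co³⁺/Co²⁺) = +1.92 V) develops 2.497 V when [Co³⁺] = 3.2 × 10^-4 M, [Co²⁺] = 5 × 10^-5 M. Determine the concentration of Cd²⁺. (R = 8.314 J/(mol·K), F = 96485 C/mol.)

2.3 × 10^-4 M

From the Nernst equation, ln Q = nF(E° − E)/RT = 2×96485×(2.32 − 2.497)/(8.314×340) = -12.083, so Q = 5.65 × 10^-6.
With Q = [Cd²⁺]·[Co²⁺]^2/[Co³⁺]^2 and the known concentrations, [Cd²⁺] in the numerator gives [Cd²⁺] = 2.3 × 10^-4 M.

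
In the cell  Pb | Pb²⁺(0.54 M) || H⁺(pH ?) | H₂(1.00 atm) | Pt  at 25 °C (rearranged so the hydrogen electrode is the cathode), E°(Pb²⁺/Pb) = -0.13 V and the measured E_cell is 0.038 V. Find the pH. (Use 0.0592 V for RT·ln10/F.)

E°_cell = 0.13 V and n = 2.
log Q = n(E° − E)/0.0592 = 2×(0.13 − 0.038)/0.0592 = 3.108.
With Q = [Pb²⁺]·P(H₂) / [H⁺]^2, solving for [H⁺] gives log[H⁺] = -1.688, so pH = 1.69.

pH = 1.69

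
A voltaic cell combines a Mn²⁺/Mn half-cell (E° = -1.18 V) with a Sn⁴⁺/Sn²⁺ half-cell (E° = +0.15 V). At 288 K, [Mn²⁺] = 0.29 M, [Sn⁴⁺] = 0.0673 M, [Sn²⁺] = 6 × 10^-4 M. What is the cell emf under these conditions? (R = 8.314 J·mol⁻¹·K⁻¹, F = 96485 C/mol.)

1.40 V

The Sn⁴⁺/Sn²⁺ couple has the higher reduction potential and acts as the cathode, so E°_cell = +0.15 − (-1.18) = 1.33 V.
Balancing electrons gives n = 2; the reaction quotient is Q = [Mn²⁺]·[Sn²⁺]/[Sn⁴⁺] = 0.00259.
E = E° − (RT/nF) ln Q = 1.33 − (8.314×288)/(2×96485) × (-5.958) = 1.330 + 0.074 = 1.404 V.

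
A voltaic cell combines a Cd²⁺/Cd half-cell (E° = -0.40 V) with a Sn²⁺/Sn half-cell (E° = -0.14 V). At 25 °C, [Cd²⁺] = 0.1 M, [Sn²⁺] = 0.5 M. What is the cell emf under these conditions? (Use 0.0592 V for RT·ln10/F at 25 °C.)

0.281 V

The Sn²⁺/Sn couple has the higher reduction potential and acts as the cathode, so E°_cell = -0.14 − (-0.40) = 0.26 V.
Balancing electrons gives n = 2; the reaction quotient is Q = [Cd²⁺]/[Sn²⁺] = 0.200.
At 25 °C, E = E° − (0.0592/n) log Q = 0.26 − (0.0592/2)(-0.699) = 0.260 + 0.021 = 0.281 V.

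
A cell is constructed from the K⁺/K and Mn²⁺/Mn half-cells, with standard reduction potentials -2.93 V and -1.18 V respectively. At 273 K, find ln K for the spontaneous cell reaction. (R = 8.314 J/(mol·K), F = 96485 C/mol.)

E°_cell = -1.18 − (-2.93) = 1.75 V, with n = 2 electrons transferred.
At equilibrium E = 0, so the Nernst equation gives ln K = nFE°/RT = (2)(96485)(1.75)/((8.314)(273)) = 148.78.

ln K = 148.8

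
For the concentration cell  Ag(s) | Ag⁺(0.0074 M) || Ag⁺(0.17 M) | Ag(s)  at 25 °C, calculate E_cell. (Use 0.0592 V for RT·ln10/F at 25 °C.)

Both half-cells are Ag⁺/Ag, so E°_cell = 0. The concentrated side is the cathode; the cell reaction moves Ag⁺ from high to low concentration with n = 1.
Q = [Ag⁺]_dilute/[Ag⁺]_conc = 0.0074/0.17 = 0.0435.
E = 0 − (0.0592/1) log Q = −(0.0592/1)(-1.361) = 0.0806 V.

0.081 V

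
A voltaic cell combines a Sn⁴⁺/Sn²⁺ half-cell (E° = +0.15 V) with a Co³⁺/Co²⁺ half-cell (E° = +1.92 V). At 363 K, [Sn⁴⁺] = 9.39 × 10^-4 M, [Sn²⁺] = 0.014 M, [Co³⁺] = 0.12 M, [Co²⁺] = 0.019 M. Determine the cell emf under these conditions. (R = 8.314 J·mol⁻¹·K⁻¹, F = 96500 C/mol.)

The Co³⁺/Co²⁺ couple has the higher reduction potential and acts as the cathode, so E°_cell = +1.92 − (+0.15) = 1.77 V.
Balancing electrons gives n = 2; the reaction quotient is Q = [Sn⁴⁺]·[Co²⁺]^2/([Sn²⁺]·[Co³⁺]^2) = 0.00168.
E = E° − (RT/nF) ln Q = 1.77 − (8.314×363)/(2×96500) × (-6.388) = 1.770 + 0.100 = 1.870 V.

1.87 V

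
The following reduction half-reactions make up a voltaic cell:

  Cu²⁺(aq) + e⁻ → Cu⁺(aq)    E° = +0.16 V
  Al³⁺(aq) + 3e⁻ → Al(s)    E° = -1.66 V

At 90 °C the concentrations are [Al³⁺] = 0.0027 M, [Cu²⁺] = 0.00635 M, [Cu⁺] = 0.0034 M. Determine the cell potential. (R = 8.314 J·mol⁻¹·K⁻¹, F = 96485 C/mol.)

The Cu²⁺/Cu⁺ couple has the higher reduction potential and acts as the cathode, so E°_cell = +0.16 − (-1.66) = 1.82 V.
Balancing electrons gives n = 3; the reaction quotient is Q = [Al³⁺]·[Cu⁺]^3/[Cu²⁺]^3 = 4.14 × 10^-4.
E = E° − (RT/nF) ln Q = 1.82 − (8.314×363)/(3×96485) × (-7.789) = 1.820 + 0.081 = 1.901 V.

1.90 V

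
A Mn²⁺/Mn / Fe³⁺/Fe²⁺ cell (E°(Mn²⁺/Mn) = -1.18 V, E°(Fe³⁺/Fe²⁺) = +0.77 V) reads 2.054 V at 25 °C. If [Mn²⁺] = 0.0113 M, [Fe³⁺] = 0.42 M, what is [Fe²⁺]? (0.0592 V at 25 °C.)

0.069 M

From the Nernst equation, log Q = n(E° − E)/0.0592 = 2(1.95 − 2.054)/0.0592 = -3.514, so Q = 3.07 × 10^-4.
With Q = [Mn²⁺]·[Fe²⁺]^2/[Fe³⁺]^2 and the known concentrations, [Fe²⁺]^2 in the numerator gives [Fe²⁺] = 0.069 M.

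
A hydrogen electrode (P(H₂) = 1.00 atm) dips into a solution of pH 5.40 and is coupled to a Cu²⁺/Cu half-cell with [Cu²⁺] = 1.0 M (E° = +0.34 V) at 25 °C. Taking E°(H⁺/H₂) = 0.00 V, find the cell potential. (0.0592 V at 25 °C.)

0.66 V

The Cu²⁺/Cu couple is the cathode, so E°_cell = 0.34 V; n = 2.
[H⁺] = 10^(−5.40) = 4 × 10^-6 M, and Q = [H⁺]^2 / ([Cu²⁺]·P(H₂)) = 1.58 × 10^-11.
E = E° − (0.0592/2) log Q = 0.34 − (0.0592/2)(-10.800) = 0.660 V.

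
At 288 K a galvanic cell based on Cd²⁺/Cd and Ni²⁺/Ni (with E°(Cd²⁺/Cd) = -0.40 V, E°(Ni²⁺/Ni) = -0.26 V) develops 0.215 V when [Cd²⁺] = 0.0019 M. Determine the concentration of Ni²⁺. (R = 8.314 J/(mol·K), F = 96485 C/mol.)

0.8 M

From the Nernst equation, ln Q = nF(E° − E)/RT = 2×96485×(0.14 − 0.215)/(8.314×288) = -6.044, so Q = 0.00237.
With Q = [Cd²⁺]/[Ni²⁺] and the known concentrations, [Ni²⁺] in the denominator gives [Ni²⁺] = 0.8 M.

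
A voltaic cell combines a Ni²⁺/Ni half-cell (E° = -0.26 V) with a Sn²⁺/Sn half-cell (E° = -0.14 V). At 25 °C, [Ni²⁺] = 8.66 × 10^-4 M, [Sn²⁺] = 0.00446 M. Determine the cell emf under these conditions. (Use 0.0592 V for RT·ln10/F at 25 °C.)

0.141 V

The Sn²⁺/Sn couple has the higher reduction potential and acts as the cathode, so E°_cell = -0.14 − (-0.26) = 0.12 V.
Balancing electrons gives n = 2; the reaction quotient is Q = [Ni²⁺]/[Sn²⁺] = 0.194.
At 25 °C, E = E° − (0.0592/n) log Q = 0.12 − (0.0592/2)(-0.712) = 0.120 + 0.021 = 0.141 V.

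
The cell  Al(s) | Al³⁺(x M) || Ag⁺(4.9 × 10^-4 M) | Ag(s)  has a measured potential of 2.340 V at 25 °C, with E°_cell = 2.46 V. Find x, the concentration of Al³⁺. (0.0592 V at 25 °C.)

From the Nernst equation, log Q = n(E° − E)/0.0592 = 3(2.46 − 2.340)/0.0592 = 6.081, so Q = 1.21 × 10^6.
With Q = [Al³⁺]/[Ag⁺]^3 and the known concentrations, [Al³⁺] in the numerator gives [Al³⁺] = 1.4 × 10^-4 M.

1.4 × 10^-4 M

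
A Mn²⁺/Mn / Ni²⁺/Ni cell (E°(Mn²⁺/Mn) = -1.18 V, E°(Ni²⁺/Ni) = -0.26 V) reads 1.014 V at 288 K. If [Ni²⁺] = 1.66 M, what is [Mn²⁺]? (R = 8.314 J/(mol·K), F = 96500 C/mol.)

From the Nernst equation, ln Q = nF(E° − E)/RT = 2×96500×(0.92 − 1.014)/(8.314×288) = -7.577, so Q = 5.12 × 10^-4.
With Q = [Mn²⁺]/[Ni²⁺] and the known concentrations, [Mn²⁺] in the numerator gives [Mn²⁺] = 8.5 × 10^-4 M.

8.5 × 10^-4 M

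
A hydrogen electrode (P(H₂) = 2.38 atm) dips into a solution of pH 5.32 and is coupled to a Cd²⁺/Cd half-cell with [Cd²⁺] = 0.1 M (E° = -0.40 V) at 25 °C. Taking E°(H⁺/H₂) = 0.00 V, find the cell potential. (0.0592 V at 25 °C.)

The hydrogen couple is the cathode, so E°_cell = 0.40 V; n = 2.
[H⁺] = 10^(−5.32) = 4.8 × 10^-6 M, and Q = [Cd²⁺]·P(H₂) / [H⁺]^2 = 1.04 × 10^10.
E = E° − (0.0592/2) log Q = 0.40 − (0.0592/2)(10.017) = 0.103 V.

0.10 V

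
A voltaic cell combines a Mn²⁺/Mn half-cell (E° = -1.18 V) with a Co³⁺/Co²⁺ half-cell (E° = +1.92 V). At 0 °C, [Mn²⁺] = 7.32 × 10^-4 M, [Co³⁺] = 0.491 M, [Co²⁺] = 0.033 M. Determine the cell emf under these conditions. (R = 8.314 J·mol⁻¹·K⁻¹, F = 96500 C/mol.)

3.25 V

The Co³⁺/Co²⁺ couple has the higher reduction potential and acts as the cathode, so E°_cell = +1.92 − (-1.18) = 3.10 V.
Balancing electrons gives n = 2; the reaction quotient is Q = [Mn²⁺]·[Co²⁺]^2/[Co³⁺]^2 = 3.31 × 10^-6.
E = E° − (RT/nF) ln Q = 3.10 − (8.314×273)/(2×96500) × (-12.620) = 3.100 + 0.148 = 3.248 V.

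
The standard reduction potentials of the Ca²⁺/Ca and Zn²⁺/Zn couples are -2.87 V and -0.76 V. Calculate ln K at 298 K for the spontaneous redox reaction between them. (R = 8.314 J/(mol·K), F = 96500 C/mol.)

E°_cell = -0.76 − (-2.87) = 2.11 V, with n = 2 electrons transferred.
At equilibrium E = 0, so the Nernst equation gives ln K = nFE°/RT = (2)(96500)(2.11)/((8.314)(298)) = 164.37.

ln K = 164.4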